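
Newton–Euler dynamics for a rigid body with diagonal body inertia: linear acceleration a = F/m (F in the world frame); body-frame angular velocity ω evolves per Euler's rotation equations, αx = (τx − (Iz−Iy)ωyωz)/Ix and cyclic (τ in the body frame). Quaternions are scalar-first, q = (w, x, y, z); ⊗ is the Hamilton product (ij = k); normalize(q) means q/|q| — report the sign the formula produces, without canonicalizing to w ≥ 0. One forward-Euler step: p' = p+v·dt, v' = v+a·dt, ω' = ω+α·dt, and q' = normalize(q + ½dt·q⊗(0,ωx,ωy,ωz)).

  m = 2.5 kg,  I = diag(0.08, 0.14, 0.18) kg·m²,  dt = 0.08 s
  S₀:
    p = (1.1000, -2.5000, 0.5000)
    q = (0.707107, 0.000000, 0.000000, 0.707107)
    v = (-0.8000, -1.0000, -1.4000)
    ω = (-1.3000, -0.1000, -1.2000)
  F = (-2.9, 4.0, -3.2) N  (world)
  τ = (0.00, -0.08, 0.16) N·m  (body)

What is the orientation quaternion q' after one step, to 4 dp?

q' = (0.7392, -0.0339, -0.0395, 0.6715)

Hamilton product q⊗(0,ω) = (0.8485284, -0.8485284, -0.9899498, -0.8485284)
updated quaternion q' = (0.7392, -0.0339, -0.0395, 0.6715)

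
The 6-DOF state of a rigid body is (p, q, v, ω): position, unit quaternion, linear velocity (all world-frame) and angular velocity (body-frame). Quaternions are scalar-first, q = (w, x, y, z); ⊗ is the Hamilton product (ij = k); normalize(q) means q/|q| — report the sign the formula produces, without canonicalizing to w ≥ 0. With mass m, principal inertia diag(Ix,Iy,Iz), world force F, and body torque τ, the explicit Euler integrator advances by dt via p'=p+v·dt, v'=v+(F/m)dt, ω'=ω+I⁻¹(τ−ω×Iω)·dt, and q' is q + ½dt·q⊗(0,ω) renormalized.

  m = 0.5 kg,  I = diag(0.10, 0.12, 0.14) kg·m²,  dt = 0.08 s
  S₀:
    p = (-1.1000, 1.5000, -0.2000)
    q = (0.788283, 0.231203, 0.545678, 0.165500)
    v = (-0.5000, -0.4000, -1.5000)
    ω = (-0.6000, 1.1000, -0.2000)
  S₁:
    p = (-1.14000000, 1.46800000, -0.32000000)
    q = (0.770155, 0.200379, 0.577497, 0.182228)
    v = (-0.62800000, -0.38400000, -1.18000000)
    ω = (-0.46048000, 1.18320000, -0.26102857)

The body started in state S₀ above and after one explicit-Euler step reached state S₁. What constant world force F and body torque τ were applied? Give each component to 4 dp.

Δω = ω₁−ω₀ = (0.13952000, 0.08320000, -0.06102857)
τ = I·(Δω/dt) + ω₀×(Iω₀) = (0.1700, 0.1200, -0.1200)
v₁ − v₀ = (-0.12800000, 0.01600000, 0.32000000)
applied force F = (-0.8000, 0.1000, 2.0000)

F = (-0.8000, 0.1000, 2.0000)
τ = (0.1700, 0.1200, -0.1200)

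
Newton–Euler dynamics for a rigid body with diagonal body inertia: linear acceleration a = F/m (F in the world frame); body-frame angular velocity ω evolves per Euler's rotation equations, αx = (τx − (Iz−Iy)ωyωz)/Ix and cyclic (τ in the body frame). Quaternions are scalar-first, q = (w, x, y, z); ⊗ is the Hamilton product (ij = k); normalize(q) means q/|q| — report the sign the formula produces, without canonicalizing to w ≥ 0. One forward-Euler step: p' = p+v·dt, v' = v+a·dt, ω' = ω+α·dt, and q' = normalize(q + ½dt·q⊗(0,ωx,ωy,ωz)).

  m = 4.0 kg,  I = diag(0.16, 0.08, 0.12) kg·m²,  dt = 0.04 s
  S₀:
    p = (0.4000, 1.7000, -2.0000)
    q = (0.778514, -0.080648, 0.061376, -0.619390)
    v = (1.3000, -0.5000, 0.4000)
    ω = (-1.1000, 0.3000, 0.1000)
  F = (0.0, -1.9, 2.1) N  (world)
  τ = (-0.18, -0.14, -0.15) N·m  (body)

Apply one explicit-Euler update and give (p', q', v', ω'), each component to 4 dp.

p' = (0.4520, 1.6800, -1.9840)
q' = (0.7774, -0.0939, 0.0798, -0.6168)
v' = (1.3000, -0.5190, 0.4210)
ω' = (-1.1453, 0.2322, 0.0412)

angular accel α = (-1.1325, -1.6950, -1.4700)
ω' = ω + α·dt = (-1.1453, 0.2322, 0.0412)
2q̇ = q⊗(0,ω) = (-0.0451866, -0.6644108, 0.9229480, 0.1211706)
q + ½dt·q⊗(0,ω), renormalized = (0.7774, -0.0939, 0.0798, -0.6168)
p' = p + v·dt = (0.4520, 1.6800, -1.9840)
v + (F/m)dt = (1.3000, -0.5190, 0.4210)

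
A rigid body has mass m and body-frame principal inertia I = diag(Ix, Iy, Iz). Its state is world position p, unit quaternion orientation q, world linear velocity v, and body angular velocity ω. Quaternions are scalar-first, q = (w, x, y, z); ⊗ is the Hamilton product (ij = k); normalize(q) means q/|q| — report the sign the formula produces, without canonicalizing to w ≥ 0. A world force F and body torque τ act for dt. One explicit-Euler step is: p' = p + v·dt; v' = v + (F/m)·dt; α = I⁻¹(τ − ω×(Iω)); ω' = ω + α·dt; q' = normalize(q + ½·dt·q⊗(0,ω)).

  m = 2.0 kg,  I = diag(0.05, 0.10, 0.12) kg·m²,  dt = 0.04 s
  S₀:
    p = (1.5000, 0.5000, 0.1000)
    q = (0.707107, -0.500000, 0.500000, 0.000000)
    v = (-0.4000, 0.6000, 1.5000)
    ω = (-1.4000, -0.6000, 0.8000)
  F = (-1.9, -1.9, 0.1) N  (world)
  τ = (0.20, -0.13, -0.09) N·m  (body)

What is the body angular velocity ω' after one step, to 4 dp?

ω' = (-1.2323, -0.6834, 0.7560)

ω×(Iω) gyroscopic = (-0.0096, 0.0784, 0.0420)
(τ − ω×Iω)/I = (4.1920, -2.0840, -1.1000)
new body rate ω' = (-1.2323, -0.6834, 0.7560)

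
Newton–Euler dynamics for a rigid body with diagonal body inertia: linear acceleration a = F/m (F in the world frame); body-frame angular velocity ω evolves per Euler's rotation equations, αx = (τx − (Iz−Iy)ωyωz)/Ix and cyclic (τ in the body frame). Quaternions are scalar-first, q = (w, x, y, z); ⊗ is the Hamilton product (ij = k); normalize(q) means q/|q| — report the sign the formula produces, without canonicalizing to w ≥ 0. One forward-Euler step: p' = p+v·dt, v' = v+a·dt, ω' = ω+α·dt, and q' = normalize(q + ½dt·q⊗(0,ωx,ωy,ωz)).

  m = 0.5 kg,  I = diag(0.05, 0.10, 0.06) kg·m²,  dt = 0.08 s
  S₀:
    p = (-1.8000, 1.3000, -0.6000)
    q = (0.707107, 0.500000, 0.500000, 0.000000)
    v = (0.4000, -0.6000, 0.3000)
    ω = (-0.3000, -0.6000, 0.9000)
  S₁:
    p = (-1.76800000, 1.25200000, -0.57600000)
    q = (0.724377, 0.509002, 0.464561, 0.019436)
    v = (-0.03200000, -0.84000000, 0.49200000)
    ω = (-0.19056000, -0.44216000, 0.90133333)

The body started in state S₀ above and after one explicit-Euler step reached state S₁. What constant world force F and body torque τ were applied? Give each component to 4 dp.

v₁ − v₀ = (-0.43200000, -0.24000000, 0.19200000)
applied force F = (-2.7000, -1.5000, 1.2000)
rate change Δω = (0.10944000, 0.15784000, 0.00133333)
gyro term ω₀×Iω₀ = (0.0216, 0.0027, 0.0090)
τ = I·(Δω/dt) + ω₀×(Iω₀) = (0.0900, 0.2000, 0.0100)

F = (-2.7000, -1.5000, 1.2000)
τ = (0.0900, 0.2000, 0.0100)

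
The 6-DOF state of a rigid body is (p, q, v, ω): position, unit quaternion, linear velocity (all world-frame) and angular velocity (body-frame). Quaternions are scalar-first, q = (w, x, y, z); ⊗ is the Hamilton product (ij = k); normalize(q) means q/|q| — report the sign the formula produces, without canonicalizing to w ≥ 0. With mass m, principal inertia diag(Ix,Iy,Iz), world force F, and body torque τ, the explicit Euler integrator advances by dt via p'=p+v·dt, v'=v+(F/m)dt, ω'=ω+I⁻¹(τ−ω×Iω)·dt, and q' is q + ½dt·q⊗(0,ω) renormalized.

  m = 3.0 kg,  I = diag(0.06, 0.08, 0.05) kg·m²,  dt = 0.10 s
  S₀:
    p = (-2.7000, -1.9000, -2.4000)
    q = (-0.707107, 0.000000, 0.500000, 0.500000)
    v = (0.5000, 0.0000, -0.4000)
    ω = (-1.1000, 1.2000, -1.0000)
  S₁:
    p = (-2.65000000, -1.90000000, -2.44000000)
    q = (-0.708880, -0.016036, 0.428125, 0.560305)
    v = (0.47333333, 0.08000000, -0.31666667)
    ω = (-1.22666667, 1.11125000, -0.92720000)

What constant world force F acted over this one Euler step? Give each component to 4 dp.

F = (-0.8000, 2.4000, 2.5000)

velocity change Δv = (-0.02666667, 0.08000000, 0.08333333)
F = m·Δv/dt = (-0.8000, 2.4000, 2.5000)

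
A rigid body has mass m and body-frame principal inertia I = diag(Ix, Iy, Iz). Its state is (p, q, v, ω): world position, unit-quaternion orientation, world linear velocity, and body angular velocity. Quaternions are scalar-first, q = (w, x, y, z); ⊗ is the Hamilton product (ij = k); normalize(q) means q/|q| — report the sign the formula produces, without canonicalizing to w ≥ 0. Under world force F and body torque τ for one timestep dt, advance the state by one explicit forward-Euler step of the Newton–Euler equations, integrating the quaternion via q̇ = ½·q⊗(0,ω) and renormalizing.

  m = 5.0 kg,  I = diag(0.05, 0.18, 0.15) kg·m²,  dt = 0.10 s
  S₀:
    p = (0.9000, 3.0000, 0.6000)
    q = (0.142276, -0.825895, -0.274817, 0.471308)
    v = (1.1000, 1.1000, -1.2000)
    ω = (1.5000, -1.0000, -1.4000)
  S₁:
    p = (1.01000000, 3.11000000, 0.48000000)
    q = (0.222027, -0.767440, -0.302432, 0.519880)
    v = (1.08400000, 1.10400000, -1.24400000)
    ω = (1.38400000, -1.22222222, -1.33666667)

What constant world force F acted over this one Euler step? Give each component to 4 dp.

v₁ − v₀ = (-0.01600000, 0.00400000, -0.04400000)
applied force F = (-0.8000, 0.2000, -2.2000)

F = (-0.8000, 0.2000, -2.2000)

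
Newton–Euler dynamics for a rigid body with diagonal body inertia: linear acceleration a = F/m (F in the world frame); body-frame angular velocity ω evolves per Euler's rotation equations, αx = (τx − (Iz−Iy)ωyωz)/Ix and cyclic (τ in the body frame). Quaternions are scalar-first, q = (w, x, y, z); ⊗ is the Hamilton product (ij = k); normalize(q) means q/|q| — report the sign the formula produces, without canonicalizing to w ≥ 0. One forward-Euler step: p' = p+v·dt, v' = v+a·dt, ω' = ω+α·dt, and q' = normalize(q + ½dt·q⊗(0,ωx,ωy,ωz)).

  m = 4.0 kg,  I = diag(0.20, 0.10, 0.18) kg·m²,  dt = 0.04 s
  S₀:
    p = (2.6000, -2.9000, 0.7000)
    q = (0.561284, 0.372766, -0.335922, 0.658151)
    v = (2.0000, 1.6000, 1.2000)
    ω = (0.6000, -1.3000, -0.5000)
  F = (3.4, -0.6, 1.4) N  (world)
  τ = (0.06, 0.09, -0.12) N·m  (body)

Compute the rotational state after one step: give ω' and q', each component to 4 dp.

gyro term ω×Iω = (0.0520, -0.0060, 0.0780)
angular accel α = (0.0400, 0.9600, -1.1000)
ω' = ω + α·dt = (0.6016, -1.2616, -0.5440)
Hamilton product q⊗(0,ω) = (-0.3312827, 1.3603277, -0.1483956, -0.5636846)
updated quaternion q' = (0.5544, 0.3998, -0.3387, 0.6466)

ω' = (0.6016, -1.2616, -0.5440)
q' = (0.5544, 0.3998, -0.3387, 0.6466)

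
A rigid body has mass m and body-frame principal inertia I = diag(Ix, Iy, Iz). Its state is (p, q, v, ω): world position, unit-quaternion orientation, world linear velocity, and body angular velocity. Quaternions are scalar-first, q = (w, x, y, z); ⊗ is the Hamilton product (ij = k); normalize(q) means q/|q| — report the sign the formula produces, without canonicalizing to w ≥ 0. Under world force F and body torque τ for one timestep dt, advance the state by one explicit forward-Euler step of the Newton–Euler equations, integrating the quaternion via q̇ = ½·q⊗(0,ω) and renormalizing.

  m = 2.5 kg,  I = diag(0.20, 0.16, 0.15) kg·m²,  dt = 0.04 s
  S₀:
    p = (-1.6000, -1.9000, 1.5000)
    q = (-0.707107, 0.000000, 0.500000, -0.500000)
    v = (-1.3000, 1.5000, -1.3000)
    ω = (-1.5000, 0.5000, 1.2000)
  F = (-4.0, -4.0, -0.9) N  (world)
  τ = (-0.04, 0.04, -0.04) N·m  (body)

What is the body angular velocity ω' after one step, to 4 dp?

ω' = (-1.5068, 0.5325, 1.1813)

ω×(Iω) gyroscopic = (-0.0060, -0.0900, 0.0300)
(τ − ω×Iω)/I = (-0.1700, 0.8125, -0.4667)
ω + α·dt = (-1.5068, 0.5325, 1.1813)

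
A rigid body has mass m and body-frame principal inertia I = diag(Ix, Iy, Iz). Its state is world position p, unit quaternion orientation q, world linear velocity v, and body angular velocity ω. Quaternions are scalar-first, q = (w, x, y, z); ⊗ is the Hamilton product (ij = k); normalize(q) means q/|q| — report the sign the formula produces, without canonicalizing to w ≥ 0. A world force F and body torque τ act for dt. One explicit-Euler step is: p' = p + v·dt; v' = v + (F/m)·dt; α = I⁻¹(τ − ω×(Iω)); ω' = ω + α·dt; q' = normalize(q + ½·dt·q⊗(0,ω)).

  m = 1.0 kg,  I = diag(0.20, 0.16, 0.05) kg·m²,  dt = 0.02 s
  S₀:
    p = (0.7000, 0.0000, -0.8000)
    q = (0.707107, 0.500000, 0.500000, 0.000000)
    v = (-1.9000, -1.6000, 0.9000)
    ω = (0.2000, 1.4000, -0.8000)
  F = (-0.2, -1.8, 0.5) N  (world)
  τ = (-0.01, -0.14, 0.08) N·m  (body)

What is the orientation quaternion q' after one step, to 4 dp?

Hamilton product q⊗(0,ω) = (-0.8000000, -0.2585786, 1.3899498, 0.0343144)
q' = normalize(q + ½dt·q⊗(0,ω)) = (0.6990, 0.4973, 0.5138, 0.0003)

q' = (0.6990, 0.4973, 0.5138, 0.0003)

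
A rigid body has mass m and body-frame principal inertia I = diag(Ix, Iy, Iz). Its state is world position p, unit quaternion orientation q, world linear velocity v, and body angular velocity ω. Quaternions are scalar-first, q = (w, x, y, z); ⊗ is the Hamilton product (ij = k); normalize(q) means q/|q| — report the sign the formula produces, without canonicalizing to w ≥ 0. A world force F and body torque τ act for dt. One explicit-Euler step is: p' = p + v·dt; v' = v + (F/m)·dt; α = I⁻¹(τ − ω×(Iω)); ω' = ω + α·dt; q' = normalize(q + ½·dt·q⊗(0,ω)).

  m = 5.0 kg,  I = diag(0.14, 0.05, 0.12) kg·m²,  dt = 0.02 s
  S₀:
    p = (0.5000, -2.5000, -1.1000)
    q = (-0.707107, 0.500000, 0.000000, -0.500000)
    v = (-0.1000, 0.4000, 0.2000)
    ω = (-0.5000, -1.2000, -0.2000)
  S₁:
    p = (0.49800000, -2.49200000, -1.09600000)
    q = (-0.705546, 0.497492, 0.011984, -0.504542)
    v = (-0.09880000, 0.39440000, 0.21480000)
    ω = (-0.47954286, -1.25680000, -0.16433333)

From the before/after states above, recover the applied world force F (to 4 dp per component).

F = (0.3000, -1.4000, 3.7000)

velocity change Δv = (0.00120000, -0.00560000, 0.01480000)
m·(v₁−v₀)/dt = (0.3000, -1.4000, 3.7000)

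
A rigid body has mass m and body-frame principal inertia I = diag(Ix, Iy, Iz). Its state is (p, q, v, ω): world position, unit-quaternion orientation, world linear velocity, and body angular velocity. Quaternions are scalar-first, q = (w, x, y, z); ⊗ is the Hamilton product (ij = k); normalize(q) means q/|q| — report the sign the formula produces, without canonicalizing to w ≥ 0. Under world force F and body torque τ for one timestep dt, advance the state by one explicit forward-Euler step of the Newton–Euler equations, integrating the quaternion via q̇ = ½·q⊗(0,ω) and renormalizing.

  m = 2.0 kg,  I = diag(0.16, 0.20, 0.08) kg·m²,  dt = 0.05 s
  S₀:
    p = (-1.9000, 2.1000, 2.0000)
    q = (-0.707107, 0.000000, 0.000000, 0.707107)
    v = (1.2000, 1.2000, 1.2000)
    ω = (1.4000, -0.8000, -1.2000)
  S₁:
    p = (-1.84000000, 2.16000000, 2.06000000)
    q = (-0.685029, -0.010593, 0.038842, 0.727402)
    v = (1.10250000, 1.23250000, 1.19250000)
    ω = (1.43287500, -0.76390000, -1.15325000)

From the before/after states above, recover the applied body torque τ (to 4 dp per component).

rate change Δω = (0.03287500, 0.03610000, 0.04675000)
I·α + gyro = (-0.0100, 0.0100, 0.0300)

τ = (-0.0100, 0.0100, 0.0300)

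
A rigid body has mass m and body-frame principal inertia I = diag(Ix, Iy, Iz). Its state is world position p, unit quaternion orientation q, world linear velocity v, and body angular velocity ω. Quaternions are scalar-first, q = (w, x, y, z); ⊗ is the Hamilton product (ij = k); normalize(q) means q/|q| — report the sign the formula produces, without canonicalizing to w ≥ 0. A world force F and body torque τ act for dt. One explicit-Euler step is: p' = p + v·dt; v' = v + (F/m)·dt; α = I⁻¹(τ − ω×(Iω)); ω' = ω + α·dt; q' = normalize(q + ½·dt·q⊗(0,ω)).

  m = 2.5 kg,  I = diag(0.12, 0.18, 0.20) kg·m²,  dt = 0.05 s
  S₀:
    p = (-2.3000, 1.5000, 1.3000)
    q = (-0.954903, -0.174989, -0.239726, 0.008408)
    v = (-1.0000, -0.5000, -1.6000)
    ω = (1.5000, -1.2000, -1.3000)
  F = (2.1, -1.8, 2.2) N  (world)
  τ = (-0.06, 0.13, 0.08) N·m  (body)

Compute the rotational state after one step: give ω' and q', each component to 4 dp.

ω' = (1.4620, -1.2072, -1.2530)
q' = (-0.9537, -0.2024, -0.2161, 0.0536)

gyro term ω×Iω = (0.0312, 0.1560, -0.1080)
angular accel α = (-0.7600, -0.1444, 0.9400)
ω + α·dt = (1.4620, -1.2072, -1.2530)
Hamilton product q⊗(0,ω) = (-0.0142573, -1.1106211, 0.9310099, 1.8109497)
q + ½dt·q⊗(0,ω), renormalized = (-0.9537, -0.2024, -0.2161, 0.0536)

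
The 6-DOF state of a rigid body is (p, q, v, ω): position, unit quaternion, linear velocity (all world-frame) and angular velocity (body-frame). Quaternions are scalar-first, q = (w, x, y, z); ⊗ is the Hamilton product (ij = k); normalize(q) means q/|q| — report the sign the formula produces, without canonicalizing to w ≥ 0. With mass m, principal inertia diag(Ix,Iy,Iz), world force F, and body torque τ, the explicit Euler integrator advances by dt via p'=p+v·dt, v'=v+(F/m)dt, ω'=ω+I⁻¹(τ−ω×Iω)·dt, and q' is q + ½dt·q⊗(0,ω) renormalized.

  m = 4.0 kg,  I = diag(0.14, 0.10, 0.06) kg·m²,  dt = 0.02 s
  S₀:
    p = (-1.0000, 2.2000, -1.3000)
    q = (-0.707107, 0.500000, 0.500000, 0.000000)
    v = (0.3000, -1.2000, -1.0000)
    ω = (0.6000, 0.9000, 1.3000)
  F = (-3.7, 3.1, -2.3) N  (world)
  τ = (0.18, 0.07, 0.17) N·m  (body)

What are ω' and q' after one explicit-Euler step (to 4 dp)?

ω×(Iω) gyroscopic = (-0.0468, 0.0624, -0.0216)
angular accel α = (1.6200, 0.0760, 3.1933)
new body rate ω' = (0.6324, 0.9015, 1.3639)
q⊗(0,ω) = (-0.7500000, 0.2257358, -1.2863963, -0.7692391)
updated quaternion q' = (-0.7145, 0.5022, 0.4871, -0.0077)

ω' = (0.6324, 0.9015, 1.3639)
q' = (-0.7145, 0.5022, 0.4871, -0.0077)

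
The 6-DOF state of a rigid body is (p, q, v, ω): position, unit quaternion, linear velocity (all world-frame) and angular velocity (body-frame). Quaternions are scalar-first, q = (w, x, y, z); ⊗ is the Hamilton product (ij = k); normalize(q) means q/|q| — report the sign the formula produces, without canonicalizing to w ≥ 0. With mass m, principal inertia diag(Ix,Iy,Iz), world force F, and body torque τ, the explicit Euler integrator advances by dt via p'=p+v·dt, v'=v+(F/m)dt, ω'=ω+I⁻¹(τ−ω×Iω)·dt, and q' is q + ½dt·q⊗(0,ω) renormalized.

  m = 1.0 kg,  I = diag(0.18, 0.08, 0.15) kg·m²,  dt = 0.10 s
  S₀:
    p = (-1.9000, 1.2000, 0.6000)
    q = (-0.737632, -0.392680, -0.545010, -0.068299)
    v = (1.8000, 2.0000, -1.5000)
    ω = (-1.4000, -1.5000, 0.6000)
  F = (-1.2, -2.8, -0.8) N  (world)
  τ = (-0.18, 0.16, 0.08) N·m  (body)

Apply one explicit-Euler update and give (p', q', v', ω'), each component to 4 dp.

linear accel F/m = (-1.2000, -2.8000, -0.8000)
new position p' = (-1.7200, 1.4000, 0.4500)
v + (F/m)dt = (1.6800, 1.7200, -1.5800)
ω×(Iω) gyroscopic = (-0.0630, -0.0252, -0.2100)
α = I⁻¹(τ − ω×Iω) = (-0.6500, 2.3150, 1.9333)
ω + α·dt = (-1.4650, -1.2685, 0.7933)
2q̇ = q⊗(0,ω) = (-1.3262876, 0.6032303, 1.4376746, -0.6165732)
q' = normalize(q + ½dt·q⊗(0,ω)) = (-0.7994, -0.3605, -0.4704, -0.0986)

p' = (-1.7200, 1.4000, 0.4500)
q' = (-0.7994, -0.3605, -0.4704, -0.0986)
v' = (1.6800, 1.7200, -1.5800)
ω' = (-1.4650, -1.2685, 0.7933)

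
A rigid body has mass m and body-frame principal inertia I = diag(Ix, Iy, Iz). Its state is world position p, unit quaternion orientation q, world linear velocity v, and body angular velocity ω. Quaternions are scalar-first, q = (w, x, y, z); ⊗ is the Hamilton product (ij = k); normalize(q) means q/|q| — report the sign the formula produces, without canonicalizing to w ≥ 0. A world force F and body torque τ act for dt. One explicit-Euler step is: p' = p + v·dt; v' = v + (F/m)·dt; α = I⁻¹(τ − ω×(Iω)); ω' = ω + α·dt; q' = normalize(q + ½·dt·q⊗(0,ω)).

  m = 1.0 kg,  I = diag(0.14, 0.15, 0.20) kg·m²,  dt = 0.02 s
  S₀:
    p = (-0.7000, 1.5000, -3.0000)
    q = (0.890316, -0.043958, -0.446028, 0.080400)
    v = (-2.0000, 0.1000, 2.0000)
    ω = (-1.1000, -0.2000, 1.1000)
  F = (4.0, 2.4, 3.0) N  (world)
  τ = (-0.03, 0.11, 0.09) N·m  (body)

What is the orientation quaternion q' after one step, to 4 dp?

2q̇ = q⊗(0,ω) = (-0.2259994, -1.4538984, -0.2181494, 0.4975084)
updated quaternion q' = (0.8879, -0.0585, -0.4482, 0.0854)

q' = (0.8879, -0.0585, -0.4482, 0.0854)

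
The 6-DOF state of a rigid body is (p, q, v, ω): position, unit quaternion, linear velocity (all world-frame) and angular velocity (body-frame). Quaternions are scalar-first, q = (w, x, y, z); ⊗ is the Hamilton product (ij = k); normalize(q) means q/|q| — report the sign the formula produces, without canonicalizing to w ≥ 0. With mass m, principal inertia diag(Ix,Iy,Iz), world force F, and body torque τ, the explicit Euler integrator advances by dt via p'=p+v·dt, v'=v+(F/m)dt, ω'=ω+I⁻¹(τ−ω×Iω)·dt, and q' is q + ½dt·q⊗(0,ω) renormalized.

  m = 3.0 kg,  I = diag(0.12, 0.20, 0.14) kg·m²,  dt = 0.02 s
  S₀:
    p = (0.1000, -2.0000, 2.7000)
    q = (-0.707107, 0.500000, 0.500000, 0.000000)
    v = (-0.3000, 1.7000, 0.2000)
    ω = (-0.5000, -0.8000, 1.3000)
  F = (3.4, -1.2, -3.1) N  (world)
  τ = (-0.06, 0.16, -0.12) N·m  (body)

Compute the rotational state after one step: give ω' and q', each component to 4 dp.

precession coupling ω×(Iω) = (0.0624, 0.0130, 0.0320)
angular accel α = (-1.0200, 0.7350, -1.0857)
ω + α·dt = (-0.5204, -0.7853, 1.2783)
q⊗(0,ω) = (0.6500000, 1.0035535, -0.0843144, -1.0692391)
q' = normalize(q + ½dt·q⊗(0,ω)) = (-0.7005, 0.5100, 0.4991, -0.0107)

ω' = (-0.5204, -0.7853, 1.2783)
q' = (-0.7005, 0.5100, 0.4991, -0.0107)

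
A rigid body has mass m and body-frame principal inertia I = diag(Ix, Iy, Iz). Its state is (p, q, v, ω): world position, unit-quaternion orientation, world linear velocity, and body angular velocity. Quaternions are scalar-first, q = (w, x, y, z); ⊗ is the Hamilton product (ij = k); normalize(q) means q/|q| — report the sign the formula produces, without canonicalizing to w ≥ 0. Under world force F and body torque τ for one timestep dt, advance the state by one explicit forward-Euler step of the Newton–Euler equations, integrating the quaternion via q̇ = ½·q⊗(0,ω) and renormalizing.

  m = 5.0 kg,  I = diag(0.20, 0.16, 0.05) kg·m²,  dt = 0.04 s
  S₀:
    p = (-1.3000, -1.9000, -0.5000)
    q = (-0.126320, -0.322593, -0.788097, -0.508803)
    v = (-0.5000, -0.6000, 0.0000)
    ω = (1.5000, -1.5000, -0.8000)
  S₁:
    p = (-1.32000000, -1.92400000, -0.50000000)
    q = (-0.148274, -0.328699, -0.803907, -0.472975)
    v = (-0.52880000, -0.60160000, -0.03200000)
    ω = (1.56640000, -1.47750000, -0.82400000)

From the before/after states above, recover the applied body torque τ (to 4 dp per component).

τ = (0.2000, -0.0900, 0.0600)

ω₁ − ω₀ = (0.06640000, 0.02250000, -0.02400000)
precession coupling = (-0.1320, -0.1800, 0.0900)
τ = I·(Δω/dt) + ω₀×(Iω₀) = (0.2000, -0.0900, 0.0600)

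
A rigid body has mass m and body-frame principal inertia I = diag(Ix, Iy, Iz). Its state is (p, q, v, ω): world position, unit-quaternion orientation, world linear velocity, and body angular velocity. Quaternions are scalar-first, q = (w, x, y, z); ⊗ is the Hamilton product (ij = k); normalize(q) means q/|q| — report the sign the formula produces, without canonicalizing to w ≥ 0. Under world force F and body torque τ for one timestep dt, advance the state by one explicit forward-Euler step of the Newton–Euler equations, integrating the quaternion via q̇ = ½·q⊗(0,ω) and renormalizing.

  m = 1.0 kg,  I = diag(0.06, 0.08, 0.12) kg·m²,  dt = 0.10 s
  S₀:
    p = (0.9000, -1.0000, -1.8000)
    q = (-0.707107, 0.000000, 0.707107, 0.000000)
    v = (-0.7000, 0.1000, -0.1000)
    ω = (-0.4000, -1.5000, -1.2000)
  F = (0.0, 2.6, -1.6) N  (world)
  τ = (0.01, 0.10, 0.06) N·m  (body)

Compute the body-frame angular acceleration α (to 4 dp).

ω×(Iω) gyroscopic = (0.0720, -0.0288, 0.0120)
α = I⁻¹(τ − ω×Iω) = (-1.0333, 1.6100, 0.4000)

α = (-1.0333, 1.6100, 0.4000)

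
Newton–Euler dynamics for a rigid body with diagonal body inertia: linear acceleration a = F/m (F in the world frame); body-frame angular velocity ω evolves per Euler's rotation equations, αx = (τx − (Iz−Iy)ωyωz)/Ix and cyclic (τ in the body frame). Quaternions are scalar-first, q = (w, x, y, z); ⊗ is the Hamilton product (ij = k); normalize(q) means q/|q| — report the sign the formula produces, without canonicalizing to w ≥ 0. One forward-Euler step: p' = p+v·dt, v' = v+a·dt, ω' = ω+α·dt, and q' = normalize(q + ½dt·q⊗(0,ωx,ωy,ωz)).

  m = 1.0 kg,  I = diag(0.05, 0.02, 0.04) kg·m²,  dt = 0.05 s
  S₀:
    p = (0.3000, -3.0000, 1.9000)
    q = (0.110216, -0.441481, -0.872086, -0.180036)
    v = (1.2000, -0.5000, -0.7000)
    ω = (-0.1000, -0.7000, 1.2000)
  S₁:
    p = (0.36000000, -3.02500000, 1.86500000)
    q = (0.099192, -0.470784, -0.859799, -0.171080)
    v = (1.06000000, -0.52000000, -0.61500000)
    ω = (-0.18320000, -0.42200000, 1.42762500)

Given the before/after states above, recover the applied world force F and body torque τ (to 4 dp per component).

Δω = ω₁−ω₀ = (-0.08320000, 0.27800000, 0.22762500)
precession coupling = (-0.0168, -0.0012, -0.0021)
I·α + gyro = (-0.1000, 0.1100, 0.1800)
Δv = v₁−v₀ = (-0.14000000, -0.02000000, 0.08500000)
m·(v₁−v₀)/dt = (-2.8000, -0.4000, 1.7000)

F = (-2.8000, -0.4000, 1.7000)
τ = (-0.1000, 0.1100, 0.1800)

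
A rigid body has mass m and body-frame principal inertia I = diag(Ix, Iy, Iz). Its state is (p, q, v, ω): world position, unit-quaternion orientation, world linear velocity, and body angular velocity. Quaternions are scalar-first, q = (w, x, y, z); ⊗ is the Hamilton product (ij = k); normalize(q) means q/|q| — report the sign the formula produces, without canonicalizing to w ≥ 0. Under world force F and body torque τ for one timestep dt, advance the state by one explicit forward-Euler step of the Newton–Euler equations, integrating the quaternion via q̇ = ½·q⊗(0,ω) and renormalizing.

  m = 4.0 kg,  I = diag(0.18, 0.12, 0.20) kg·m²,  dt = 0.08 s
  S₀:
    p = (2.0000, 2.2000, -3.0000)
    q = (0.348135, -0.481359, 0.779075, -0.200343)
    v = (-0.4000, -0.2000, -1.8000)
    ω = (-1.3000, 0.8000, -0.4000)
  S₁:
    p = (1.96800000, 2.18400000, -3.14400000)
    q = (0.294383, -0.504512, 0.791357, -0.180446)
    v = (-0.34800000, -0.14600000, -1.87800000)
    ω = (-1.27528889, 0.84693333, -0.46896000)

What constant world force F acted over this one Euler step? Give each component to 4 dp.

F = (2.6000, 2.7000, -3.9000)

Δv = v₁−v₀ = (0.05200000, 0.05400000, -0.07800000)
m·(v₁−v₀)/dt = (2.6000, 2.7000, -3.9000)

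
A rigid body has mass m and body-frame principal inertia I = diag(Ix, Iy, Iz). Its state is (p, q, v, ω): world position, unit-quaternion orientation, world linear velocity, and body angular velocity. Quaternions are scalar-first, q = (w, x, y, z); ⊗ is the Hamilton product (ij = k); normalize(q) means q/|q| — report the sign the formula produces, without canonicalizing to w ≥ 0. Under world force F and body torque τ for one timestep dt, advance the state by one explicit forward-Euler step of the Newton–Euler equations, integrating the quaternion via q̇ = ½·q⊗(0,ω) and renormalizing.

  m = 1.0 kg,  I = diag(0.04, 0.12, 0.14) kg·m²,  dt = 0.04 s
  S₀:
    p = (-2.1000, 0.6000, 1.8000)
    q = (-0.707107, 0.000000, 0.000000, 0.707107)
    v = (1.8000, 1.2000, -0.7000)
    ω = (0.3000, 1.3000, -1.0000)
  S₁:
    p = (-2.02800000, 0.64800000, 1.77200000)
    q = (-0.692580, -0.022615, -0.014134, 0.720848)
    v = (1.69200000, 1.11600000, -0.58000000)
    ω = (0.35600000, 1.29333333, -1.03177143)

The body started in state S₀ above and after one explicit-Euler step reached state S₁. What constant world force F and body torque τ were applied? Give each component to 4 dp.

v₁ − v₀ = (-0.10800000, -0.08400000, 0.12000000)
applied force F = (-2.7000, -2.1000, 3.0000)
Δω = ω₁−ω₀ = (0.05600000, -0.00666667, -0.03177143)
τ = I·(Δω/dt) + ω₀×(Iω₀) = (0.0300, 0.0100, -0.0800)

F = (-2.7000, -2.1000, 3.0000)
τ = (0.0300, 0.0100, -0.0800)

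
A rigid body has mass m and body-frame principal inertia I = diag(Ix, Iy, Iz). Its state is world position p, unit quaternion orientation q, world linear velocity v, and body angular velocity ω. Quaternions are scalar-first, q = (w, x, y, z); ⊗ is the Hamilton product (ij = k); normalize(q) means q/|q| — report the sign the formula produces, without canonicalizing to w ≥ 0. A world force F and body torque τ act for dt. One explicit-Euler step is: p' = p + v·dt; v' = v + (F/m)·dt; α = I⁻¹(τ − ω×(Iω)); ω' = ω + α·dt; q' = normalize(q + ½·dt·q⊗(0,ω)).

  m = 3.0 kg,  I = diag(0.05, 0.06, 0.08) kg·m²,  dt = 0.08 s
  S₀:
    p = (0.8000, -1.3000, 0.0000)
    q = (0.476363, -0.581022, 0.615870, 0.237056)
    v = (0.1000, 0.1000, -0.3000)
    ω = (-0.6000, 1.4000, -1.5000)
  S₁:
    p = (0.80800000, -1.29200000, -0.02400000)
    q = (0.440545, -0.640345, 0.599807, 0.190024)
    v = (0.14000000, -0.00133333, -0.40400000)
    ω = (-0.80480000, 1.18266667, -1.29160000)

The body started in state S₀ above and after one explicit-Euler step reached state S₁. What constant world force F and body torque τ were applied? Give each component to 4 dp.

F = (1.5000, -3.8000, -3.9000)
τ = (-0.1700, -0.1900, 0.2000)

ω₁ − ω₀ = (-0.20480000, -0.21733333, 0.20840000)
gyro term ω₀×Iω₀ = (-0.0420, -0.0270, -0.0084)
τ = I·(Δω/dt) + ω₀×(Iω₀) = (-0.1700, -0.1900, 0.2000)
v₁ − v₀ = (0.04000000, -0.10133333, -0.10400000)
applied force F = (1.5000, -3.8000, -3.9000)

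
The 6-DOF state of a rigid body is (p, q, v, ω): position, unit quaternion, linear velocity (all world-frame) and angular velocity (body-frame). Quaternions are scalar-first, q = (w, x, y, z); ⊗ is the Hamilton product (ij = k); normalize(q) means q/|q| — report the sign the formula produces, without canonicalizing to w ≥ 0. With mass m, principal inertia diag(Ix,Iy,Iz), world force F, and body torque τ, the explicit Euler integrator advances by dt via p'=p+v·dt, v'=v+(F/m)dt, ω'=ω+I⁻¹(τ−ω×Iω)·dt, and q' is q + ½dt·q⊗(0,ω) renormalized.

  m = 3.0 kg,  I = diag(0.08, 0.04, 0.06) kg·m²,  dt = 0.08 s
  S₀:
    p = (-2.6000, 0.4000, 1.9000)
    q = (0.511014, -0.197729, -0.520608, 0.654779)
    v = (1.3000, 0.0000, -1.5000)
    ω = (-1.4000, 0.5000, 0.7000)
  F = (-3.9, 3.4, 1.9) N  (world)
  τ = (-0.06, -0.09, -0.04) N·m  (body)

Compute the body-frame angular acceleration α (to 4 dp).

α = (-0.8375, -1.7600, -1.1333)

gyro term ω×Iω = (0.0070, -0.0196, 0.0280)
(τ − ω×Iω)/I = (-0.8375, -1.7600, -1.1333)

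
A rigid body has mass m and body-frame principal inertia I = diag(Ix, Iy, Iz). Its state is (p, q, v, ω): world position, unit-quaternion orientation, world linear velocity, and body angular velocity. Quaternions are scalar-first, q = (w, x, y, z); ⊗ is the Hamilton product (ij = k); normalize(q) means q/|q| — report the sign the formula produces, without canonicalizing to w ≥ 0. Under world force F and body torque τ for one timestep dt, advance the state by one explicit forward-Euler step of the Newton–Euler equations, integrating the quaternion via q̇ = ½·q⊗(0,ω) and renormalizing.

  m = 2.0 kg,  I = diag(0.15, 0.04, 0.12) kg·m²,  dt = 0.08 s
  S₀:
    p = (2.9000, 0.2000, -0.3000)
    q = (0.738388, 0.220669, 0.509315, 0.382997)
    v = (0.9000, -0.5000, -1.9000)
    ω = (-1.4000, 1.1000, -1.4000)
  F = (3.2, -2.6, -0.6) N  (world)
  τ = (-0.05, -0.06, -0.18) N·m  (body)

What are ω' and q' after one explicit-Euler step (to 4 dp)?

ω×(Iω) gyroscopic = (-0.1232, 0.0588, 0.1694)
angular accel α = (0.4880, -2.9700, -2.9117)
new body rate ω' = (-1.3610, 0.8624, -1.6329)
q⊗(0,ω) = (0.2848859, -2.1680809, 0.5849676, -0.0779663)
q + ½dt·q⊗(0,ω), renormalized = (0.7467, 0.1334, 0.5305, 0.3783)

ω' = (-1.3610, 0.8624, -1.6329)
q' = (0.7467, 0.1334, 0.5305, 0.3783)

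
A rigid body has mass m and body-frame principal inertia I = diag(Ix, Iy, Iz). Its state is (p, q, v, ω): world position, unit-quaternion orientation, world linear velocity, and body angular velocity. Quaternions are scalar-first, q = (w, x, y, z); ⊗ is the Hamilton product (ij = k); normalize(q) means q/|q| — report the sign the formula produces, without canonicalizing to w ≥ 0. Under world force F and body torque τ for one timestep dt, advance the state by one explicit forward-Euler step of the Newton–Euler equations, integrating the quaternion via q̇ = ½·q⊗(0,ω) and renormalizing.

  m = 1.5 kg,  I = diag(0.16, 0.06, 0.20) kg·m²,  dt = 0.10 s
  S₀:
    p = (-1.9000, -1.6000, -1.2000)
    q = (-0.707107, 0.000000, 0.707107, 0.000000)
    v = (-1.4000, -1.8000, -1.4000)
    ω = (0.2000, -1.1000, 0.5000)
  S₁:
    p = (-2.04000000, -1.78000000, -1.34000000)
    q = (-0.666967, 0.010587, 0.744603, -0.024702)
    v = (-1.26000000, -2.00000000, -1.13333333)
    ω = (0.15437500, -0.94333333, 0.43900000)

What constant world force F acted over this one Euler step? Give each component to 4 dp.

F = (2.1000, -3.0000, 4.0000)

v₁ − v₀ = (0.14000000, -0.20000000, 0.26666667)
applied force F = (2.1000, -3.0000, 4.0000)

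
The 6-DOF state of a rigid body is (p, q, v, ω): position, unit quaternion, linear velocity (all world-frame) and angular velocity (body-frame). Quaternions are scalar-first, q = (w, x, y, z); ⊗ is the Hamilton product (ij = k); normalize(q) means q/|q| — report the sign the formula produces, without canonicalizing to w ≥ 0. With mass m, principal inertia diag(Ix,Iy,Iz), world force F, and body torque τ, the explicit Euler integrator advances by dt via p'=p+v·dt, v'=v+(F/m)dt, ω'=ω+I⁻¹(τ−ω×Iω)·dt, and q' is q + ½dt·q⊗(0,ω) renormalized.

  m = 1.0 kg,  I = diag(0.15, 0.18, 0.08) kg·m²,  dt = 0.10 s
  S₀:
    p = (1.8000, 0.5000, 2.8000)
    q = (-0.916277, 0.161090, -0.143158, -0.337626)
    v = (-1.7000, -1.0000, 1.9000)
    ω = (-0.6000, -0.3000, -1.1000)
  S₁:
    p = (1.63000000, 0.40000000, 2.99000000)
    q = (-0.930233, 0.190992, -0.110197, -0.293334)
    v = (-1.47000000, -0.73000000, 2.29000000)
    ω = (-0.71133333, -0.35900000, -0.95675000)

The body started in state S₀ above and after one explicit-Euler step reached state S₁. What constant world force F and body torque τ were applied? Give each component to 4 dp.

ω₁ − ω₀ = (-0.11133333, -0.05900000, 0.14325000)
gyro term ω₀×Iω₀ = (-0.0330, 0.0462, 0.0054)
τ = I·(Δω/dt) + ω₀×(Iω₀) = (-0.2000, -0.0600, 0.1200)
v₁ − v₀ = (0.23000000, 0.27000000, 0.39000000)
applied force F = (2.3000, 2.7000, 3.9000)

F = (2.3000, 2.7000, 3.9000)
τ = (-0.2000, -0.0600, 0.1200)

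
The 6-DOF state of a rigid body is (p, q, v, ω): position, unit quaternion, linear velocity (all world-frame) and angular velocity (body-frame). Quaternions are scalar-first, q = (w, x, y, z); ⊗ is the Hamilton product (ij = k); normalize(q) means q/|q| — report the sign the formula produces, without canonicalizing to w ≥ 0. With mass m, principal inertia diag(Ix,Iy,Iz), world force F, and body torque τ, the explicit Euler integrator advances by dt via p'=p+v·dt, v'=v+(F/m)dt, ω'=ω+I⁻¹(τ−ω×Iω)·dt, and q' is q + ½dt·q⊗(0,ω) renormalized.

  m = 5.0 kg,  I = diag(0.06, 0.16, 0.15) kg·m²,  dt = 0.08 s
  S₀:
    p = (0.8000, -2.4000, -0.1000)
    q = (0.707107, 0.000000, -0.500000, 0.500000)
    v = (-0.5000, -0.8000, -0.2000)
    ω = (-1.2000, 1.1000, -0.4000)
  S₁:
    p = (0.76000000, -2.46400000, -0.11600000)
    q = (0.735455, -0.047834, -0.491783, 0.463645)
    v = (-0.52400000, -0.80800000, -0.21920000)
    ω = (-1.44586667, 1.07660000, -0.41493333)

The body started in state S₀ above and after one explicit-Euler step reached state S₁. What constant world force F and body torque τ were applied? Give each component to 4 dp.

Δω = ω₁−ω₀ = (-0.24586667, -0.02340000, -0.01493333)
gyro term ω₀×Iω₀ = (0.0044, -0.0432, -0.1320)
τ = I·(Δω/dt) + ω₀×(Iω₀) = (-0.1800, -0.0900, -0.1600)
velocity change Δv = (-0.02400000, -0.00800000, -0.01920000)
m·(v₁−v₀)/dt = (-1.5000, -0.5000, -1.2000)

F = (-1.5000, -0.5000, -1.2000)
τ = (-0.1800, -0.0900, -0.1600)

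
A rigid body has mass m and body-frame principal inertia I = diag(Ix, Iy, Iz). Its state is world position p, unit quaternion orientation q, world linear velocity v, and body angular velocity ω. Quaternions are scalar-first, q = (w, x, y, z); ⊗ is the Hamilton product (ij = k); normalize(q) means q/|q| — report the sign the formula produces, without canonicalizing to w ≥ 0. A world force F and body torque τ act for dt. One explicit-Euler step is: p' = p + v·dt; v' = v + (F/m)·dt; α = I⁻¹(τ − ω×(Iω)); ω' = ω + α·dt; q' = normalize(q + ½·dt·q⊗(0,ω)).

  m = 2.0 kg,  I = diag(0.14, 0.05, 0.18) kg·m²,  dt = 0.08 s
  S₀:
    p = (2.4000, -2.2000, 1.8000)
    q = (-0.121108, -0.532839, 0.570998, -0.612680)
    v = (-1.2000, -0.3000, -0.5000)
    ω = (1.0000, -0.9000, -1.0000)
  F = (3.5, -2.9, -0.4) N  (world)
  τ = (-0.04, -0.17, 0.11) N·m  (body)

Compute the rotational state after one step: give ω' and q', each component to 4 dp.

precession coupling ω×(Iω) = (0.1170, 0.0400, 0.0810)
angular accel α = (-1.1214, -4.2000, 0.1611)
new body rate ω' = (0.9103, -1.2360, -0.9871)
q⊗(0,ω) = (0.4340572, -1.2435180, -1.0365218, 0.0296651)
q + ½dt·q⊗(0,ω), renormalized = (-0.1035, -0.5813, 0.5284, -0.6101)

ω' = (0.9103, -1.2360, -0.9871)
q' = (-0.1035, -0.5813, 0.5284, -0.6101)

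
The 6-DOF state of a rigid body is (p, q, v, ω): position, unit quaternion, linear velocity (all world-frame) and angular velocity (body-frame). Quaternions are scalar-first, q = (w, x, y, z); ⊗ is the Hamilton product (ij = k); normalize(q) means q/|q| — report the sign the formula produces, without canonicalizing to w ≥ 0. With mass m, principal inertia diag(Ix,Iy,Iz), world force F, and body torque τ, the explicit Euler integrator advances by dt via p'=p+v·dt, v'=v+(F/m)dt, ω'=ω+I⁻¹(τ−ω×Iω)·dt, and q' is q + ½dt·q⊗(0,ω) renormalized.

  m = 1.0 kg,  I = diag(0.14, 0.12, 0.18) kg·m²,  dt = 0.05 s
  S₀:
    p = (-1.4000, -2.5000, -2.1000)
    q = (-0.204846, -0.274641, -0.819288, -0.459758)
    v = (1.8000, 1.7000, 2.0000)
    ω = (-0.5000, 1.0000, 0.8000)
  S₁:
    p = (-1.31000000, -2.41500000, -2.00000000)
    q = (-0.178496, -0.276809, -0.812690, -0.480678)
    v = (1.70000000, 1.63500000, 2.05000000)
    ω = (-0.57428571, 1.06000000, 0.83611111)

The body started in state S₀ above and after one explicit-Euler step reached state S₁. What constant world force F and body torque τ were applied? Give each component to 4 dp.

ω₁ − ω₀ = (-0.07428571, 0.06000000, 0.03611111)
gyro term ω₀×Iω₀ = (0.0480, 0.0160, 0.0100)
I·α + gyro = (-0.1600, 0.1600, 0.1400)
Δv = v₁−v₀ = (-0.10000000, -0.06500000, 0.05000000)
F = m·Δv/dt = (-2.0000, -1.3000, 1.0000)

F = (-2.0000, -1.3000, 1.0000)
τ = (-0.1600, 0.1600, 0.1400)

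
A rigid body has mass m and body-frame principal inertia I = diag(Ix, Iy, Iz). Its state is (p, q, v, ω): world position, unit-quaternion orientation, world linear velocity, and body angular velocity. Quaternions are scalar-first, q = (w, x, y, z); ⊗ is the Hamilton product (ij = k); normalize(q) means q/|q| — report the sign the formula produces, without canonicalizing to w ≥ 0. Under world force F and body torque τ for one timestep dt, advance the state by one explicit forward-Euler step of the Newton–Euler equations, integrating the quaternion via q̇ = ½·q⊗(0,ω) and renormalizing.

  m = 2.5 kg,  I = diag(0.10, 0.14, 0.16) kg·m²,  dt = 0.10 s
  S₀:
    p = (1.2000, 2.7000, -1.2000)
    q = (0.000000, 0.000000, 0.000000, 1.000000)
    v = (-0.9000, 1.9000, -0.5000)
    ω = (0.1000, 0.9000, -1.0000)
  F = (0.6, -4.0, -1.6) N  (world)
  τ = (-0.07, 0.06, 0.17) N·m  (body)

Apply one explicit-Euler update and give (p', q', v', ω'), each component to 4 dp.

p' = (1.1100, 2.8900, -1.2500)
q' = (0.0499, -0.0449, 0.0050, 0.9977)
v' = (-0.8760, 1.7400, -0.5640)
ω' = (0.0480, 0.9386, -0.8960)

precession coupling ω×(Iω) = (-0.0180, 0.0060, 0.0036)
angular accel α = (-0.5200, 0.3857, 1.0400)
new body rate ω' = (0.0480, 0.9386, -0.8960)
Hamilton product q⊗(0,ω) = (1.0000000, -0.9000000, 0.1000000, 0.0000000)
q + ½dt·q⊗(0,ω), renormalized = (0.0499, -0.0449, 0.0050, 0.9977)
a = F/m = (0.2400, -1.6000, -0.6400)
new position p' = (1.1100, 2.8900, -1.2500)
new velocity v' = (-0.8760, 1.7400, -0.5640)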